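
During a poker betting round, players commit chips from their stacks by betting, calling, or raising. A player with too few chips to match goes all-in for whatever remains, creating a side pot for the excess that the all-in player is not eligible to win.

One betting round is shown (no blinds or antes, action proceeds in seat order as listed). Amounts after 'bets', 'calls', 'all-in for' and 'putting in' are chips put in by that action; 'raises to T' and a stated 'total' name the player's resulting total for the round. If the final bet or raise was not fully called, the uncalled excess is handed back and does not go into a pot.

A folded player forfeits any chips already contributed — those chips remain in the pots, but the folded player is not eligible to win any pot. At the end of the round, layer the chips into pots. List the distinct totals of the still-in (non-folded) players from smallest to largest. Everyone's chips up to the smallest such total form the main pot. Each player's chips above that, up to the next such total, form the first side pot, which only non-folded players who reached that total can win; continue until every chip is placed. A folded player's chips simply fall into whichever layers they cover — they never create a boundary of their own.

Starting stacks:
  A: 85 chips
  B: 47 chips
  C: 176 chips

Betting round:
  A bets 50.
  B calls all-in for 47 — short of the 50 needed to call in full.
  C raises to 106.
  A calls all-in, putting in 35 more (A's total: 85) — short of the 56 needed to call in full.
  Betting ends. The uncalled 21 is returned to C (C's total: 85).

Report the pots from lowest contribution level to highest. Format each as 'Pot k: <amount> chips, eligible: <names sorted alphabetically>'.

Pot 1: 141 chips, eligible: A, B, C
Pot 2: 76 chips, eligible: A, C

Derivation:
Contributions (after 21 returned to C): A=85, B=47, C=85
Pot levels (distinct totals of non-folded players): 47, 85
Layer 1-47: 47 each from A, B, C = 47*3 = 141 chips; eligible A, B, C
Layer 48-85: 38 each from A, C = 38*2 = 76 chips; eligible A, C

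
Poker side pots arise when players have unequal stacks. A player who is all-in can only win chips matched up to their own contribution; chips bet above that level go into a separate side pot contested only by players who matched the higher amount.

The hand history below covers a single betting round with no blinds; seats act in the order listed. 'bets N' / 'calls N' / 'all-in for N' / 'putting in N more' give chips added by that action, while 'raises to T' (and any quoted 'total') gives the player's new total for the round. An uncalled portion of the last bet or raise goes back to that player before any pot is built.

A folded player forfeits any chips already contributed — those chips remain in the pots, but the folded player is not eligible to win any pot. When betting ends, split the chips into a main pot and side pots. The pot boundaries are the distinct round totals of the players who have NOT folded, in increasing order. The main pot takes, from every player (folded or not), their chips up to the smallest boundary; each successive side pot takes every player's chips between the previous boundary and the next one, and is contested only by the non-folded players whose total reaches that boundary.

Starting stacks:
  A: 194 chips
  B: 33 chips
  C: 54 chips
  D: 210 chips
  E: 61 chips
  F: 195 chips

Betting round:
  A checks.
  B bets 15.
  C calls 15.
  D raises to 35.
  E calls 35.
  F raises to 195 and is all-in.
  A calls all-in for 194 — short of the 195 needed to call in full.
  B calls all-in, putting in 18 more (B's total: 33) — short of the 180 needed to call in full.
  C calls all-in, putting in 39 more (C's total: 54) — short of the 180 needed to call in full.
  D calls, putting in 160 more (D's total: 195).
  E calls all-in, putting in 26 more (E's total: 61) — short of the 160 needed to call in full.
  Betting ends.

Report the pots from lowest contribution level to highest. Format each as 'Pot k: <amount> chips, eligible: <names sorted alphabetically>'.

Pot 1: 198 chips, eligible: A, B, C, D, E, F
Pot 2: 105 chips, eligible: A, C, D, E, F
Pot 3: 28 chips, eligible: A, D, E, F
Pot 4: 399 chips, eligible: A, D, F
Pot 5: 2 chips, eligible: D, F

Derivation:
Contributions: A=194, B=33, C=54, D=195, E=61, F=195
Pot levels (distinct totals of non-folded players): 33, 54, 61, 194, 195
Layer 1-33: 33 each from A, B, C, D, E, F = 33*6 = 198 chips; eligible A, B, C, D, E, F
Layer 34-54: 21 each from A, C, D, E, F = 21*5 = 105 chips; eligible A, C, D, E, F
Layer 55-61: 7 each from A, D, E, F = 7*4 = 28 chips; eligible A, D, E, F
Layer 62-194: 133 each from A, D, F = 133*3 = 399 chips; eligible A, D, F
Layer 195-195: 1 each from D, F = 1*2 = 2 chips; eligible D, F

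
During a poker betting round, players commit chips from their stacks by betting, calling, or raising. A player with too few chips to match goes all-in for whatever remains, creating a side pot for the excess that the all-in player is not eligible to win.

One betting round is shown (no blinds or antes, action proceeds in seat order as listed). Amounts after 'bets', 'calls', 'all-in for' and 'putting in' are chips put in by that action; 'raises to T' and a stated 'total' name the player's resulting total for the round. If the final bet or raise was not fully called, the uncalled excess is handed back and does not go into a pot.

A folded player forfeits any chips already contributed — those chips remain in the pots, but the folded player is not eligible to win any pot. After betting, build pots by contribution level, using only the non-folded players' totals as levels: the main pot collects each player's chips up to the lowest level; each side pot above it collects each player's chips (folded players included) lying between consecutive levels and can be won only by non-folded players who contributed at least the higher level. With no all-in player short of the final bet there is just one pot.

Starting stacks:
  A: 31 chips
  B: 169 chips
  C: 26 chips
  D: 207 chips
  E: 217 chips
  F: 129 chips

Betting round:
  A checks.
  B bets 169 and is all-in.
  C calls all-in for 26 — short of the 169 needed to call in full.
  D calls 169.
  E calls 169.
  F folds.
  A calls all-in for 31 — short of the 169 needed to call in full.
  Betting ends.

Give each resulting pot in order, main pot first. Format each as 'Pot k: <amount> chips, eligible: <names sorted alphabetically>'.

Contributions: A=31, B=169, C=26, D=169, E=169
Folded: F
Pot levels (distinct totals of non-folded players): 26, 31, 169
Layer 1-26: 26 each from A, B, C, D, E = 26*5 = 130 chips; eligible A, B, C, D, E
Layer 27-31: 5 each from A, B, D, E = 5*4 = 20 chips; eligible A, B, D, E
Layer 32-169: 138 each from B, D, E = 138*3 = 414 chips; eligible B, D, E

Pot 1: 130 chips, eligible: A, B, C, D, E
Pot 2: 20 chips, eligible: A, B, D, E
Pot 3: 414 chips, eligible: B, D, E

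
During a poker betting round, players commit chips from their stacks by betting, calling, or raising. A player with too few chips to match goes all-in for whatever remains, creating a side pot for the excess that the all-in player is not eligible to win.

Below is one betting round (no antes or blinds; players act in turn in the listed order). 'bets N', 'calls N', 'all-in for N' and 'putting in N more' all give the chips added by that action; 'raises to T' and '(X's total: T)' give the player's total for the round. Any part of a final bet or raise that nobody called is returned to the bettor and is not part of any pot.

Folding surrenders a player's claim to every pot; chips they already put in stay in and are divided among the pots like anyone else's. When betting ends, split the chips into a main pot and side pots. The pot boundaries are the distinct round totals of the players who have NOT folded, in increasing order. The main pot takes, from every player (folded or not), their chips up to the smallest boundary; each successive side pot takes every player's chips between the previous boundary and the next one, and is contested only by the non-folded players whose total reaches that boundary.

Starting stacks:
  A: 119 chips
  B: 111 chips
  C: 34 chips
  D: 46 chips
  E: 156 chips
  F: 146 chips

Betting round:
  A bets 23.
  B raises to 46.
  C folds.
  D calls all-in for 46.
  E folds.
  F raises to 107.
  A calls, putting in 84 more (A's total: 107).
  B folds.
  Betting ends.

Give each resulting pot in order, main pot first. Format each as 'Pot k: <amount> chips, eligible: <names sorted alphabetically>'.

Pot 1: 184 chips, eligible: A, D, F
Pot 2: 122 chips, eligible: A, F

Derivation:
Contributions: A=107, B=46, D=46, F=107
Folded: B, C, E
Pot levels (distinct totals of non-folded players): 46, 107
Layer 1-46: 46 each from A, B, D, F = 46*4 = 184 chips; eligible A, D, F
Layer 47-107: 61 each from A, F = 61*2 = 122 chips; eligible A, F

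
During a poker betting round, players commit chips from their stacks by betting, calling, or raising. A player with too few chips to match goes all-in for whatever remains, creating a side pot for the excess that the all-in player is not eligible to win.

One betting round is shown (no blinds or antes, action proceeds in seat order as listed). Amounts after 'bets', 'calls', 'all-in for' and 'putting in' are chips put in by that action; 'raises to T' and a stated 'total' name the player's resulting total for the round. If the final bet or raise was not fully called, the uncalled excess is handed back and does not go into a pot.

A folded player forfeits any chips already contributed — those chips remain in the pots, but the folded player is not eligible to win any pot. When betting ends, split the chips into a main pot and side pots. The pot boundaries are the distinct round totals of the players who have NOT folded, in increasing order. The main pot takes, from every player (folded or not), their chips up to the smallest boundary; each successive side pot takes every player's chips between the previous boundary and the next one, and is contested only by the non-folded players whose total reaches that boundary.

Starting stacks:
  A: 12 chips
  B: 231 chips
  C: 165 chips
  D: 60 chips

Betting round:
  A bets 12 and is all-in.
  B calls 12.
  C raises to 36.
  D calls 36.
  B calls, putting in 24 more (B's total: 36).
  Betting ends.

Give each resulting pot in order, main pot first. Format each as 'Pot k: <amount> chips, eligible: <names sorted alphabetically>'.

Pot 1: 48 chips, eligible: A, B, C, D
Pot 2: 72 chips, eligible: B, C, D

Derivation:
Contributions: A=12, B=36, C=36, D=36
Pot levels (distinct totals of non-folded players): 12, 36
Layer 1-12: 12 each from A, B, C, D = 12*4 = 48 chips; eligible A, B, C, D
Layer 13-36: 24 each from B, C, D = 24*3 = 72 chips; eligible B, C, D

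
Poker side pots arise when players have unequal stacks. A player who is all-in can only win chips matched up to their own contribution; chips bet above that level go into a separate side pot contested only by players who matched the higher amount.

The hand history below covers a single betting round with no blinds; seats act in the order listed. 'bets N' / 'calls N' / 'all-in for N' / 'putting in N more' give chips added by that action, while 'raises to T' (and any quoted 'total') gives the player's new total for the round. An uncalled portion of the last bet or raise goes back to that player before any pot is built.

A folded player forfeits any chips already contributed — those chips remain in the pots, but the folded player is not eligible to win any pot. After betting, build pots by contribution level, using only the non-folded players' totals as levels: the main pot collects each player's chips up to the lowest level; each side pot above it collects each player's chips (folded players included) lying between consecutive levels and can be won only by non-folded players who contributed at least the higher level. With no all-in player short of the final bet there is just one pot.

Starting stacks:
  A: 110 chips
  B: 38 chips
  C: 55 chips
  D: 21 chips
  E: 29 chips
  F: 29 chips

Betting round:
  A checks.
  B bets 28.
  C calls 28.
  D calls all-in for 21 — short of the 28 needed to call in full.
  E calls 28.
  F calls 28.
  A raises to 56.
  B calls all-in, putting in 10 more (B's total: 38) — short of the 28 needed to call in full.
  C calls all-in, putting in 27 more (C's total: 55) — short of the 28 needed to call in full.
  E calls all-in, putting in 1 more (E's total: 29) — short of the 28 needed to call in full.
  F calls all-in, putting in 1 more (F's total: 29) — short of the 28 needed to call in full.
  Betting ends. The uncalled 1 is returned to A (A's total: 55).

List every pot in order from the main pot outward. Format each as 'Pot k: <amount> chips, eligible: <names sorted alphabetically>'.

Pot 1: 126 chips, eligible: A, B, C, D, E, F
Pot 2: 40 chips, eligible: A, B, C, E, F
Pot 3: 27 chips, eligible: A, B, C
Pot 4: 34 chips, eligible: A, C

Derivation:
Contributions (after 1 returned to A): A=55, B=38, C=55, D=21, E=29, F=29
Pot levels (distinct totals of non-folded players): 21, 29, 38, 55
Layer 1-21: 21 each from A, B, C, D, E, F = 21*6 = 126 chips; eligible A, B, C, D, E, F
Layer 22-29: 8 each from A, B, C, E, F = 8*5 = 40 chips; eligible A, B, C, E, F
Layer 30-38: 9 each from A, B, C = 9*3 = 27 chips; eligible A, B, C
Layer 39-55: 17 each from A, C = 17*2 = 34 chips; eligible A, C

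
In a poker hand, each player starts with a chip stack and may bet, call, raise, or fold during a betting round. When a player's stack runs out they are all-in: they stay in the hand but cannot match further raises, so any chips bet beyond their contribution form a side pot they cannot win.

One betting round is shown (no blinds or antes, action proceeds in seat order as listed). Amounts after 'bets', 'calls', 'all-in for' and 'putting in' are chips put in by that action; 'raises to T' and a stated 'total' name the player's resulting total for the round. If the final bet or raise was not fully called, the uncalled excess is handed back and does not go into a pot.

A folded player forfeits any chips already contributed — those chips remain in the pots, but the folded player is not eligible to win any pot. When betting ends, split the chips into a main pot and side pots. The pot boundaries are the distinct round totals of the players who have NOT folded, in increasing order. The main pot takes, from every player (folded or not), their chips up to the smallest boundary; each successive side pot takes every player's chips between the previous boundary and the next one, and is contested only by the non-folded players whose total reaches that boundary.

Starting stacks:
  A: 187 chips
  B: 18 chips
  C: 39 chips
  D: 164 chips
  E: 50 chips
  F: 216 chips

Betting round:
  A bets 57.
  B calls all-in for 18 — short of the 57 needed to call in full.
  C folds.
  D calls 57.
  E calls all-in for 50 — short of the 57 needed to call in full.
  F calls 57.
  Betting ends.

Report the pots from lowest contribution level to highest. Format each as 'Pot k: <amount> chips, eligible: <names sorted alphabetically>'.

Pot 1: 90 chips, eligible: A, B, D, E, F
Pot 2: 128 chips, eligible: A, D, E, F
Pot 3: 21 chips, eligible: A, D, F

Derivation:
Contributions: A=57, B=18, D=57, E=50, F=57
Folded: C
Pot levels (distinct totals of non-folded players): 18, 50, 57
Layer 1-18: 18 each from A, B, D, E, F = 18*5 = 90 chips; eligible A, B, D, E, F
Layer 19-50: 32 each from A, D, E, F = 32*4 = 128 chips; eligible A, D, E, F
Layer 51-57: 7 each from A, D, F = 7*3 = 21 chips; eligible A, D, F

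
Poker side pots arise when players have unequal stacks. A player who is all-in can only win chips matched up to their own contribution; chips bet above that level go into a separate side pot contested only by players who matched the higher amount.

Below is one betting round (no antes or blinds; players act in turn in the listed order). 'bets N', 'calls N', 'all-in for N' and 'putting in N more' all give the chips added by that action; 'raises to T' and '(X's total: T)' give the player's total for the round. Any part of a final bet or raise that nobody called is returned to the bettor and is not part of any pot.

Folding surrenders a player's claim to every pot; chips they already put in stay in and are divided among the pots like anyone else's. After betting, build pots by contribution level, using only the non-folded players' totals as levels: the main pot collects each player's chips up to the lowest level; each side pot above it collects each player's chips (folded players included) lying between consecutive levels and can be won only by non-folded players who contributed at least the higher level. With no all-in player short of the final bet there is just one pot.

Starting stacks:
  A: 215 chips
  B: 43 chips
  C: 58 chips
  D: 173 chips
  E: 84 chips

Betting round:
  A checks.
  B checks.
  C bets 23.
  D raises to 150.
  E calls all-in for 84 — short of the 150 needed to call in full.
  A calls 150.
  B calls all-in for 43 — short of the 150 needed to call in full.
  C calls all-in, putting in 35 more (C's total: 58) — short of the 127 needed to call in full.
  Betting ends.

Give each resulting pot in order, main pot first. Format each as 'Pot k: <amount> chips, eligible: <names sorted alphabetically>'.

Pot 1: 215 chips, eligible: A, B, C, D, E
Pot 2: 60 chips, eligible: A, C, D, E
Pot 3: 78 chips, eligible: A, D, E
Pot 4: 132 chips, eligible: A, D

Derivation:
Contributions: A=150, B=43, C=58, D=150, E=84
Pot levels (distinct totals of non-folded players): 43, 58, 84, 150
Layer 1-43: 43 each from A, B, C, D, E = 43*5 = 215 chips; eligible A, B, C, D, E
Layer 44-58: 15 each from A, C, D, E = 15*4 = 60 chips; eligible A, C, D, E
Layer 59-84: 26 each from A, D, E = 26*3 = 78 chips; eligible A, D, E
Layer 85-150: 66 each from A, D = 66*2 = 132 chips; eligible A, D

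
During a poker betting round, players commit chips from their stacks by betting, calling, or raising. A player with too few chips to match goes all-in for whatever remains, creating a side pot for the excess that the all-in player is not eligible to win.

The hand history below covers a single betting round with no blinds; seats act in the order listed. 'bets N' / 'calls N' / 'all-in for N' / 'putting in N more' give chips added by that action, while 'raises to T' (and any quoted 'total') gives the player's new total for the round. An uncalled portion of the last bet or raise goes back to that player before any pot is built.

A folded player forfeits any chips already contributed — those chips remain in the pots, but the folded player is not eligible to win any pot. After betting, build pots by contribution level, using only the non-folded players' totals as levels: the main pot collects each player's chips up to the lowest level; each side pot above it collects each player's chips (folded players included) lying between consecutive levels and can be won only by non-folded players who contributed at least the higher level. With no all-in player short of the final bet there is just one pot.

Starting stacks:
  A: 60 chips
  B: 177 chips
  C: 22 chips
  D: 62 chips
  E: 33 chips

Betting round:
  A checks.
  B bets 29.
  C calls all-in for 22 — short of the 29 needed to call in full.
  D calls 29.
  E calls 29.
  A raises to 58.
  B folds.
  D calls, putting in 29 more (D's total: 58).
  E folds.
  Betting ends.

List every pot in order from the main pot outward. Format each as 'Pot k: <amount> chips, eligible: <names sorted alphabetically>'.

Contributions: A=58, B=29, C=22, D=58, E=29
Folded: B, E
Pot levels (distinct totals of non-folded players): 22, 58
Layer 1-22: 22 each from A, B, C, D, E = 22*5 = 110 chips; eligible A, C, D
Layer 23-58: A 36 + B 7 + D 36 + E 7 = 86 chips; eligible A, D

Pot 1: 110 chips, eligible: A, C, D
Pot 2: 86 chips, eligible: A, D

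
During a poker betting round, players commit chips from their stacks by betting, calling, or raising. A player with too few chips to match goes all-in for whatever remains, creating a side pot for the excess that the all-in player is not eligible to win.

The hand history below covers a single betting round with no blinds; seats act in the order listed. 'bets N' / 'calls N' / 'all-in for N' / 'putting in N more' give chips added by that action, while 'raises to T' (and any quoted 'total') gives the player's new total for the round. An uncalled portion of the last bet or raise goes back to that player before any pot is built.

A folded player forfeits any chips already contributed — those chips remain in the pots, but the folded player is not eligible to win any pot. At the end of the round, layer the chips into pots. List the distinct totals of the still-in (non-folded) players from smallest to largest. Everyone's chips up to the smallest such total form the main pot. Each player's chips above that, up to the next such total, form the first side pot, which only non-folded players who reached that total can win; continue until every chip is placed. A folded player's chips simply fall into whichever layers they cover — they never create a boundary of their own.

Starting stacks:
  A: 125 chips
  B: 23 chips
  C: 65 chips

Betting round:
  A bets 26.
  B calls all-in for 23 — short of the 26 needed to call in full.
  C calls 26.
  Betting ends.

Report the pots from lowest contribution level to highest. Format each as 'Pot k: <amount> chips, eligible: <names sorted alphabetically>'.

Pot 1: 69 chips, eligible: A, B, C
Pot 2: 6 chips, eligible: A, C

Derivation:
Contributions: A=26, B=23, C=26
Pot levels (distinct totals of non-folded players): 23, 26
Layer 1-23: 23 each from A, B, C = 23*3 = 69 chips; eligible A, B, C
Layer 24-26: 3 each from A, C = 3*2 = 6 chips; eligible A, C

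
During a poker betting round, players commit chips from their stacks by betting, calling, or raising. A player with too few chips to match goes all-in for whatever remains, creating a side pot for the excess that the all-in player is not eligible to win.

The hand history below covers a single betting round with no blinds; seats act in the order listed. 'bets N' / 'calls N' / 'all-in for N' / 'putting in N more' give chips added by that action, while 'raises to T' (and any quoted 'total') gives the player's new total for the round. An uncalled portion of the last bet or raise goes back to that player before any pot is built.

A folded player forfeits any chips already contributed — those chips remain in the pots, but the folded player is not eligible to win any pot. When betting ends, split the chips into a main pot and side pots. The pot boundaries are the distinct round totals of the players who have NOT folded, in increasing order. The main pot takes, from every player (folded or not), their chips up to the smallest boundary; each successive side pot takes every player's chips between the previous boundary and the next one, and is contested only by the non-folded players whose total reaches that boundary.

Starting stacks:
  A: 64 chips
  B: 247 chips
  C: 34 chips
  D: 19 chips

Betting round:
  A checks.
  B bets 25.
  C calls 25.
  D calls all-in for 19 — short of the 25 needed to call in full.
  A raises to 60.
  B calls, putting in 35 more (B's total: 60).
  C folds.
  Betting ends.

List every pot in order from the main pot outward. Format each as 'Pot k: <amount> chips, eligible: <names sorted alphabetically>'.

Contributions: A=60, B=60, C=25, D=19
Folded: C
Pot levels (distinct totals of non-folded players): 19, 60
Layer 1-19: 19 each from A, B, C, D = 19*4 = 76 chips; eligible A, B, D
Layer 20-60: A 41 + B 41 + C 6 = 88 chips; eligible A, B

Pot 1: 76 chips, eligible: A, B, D
Pot 2: 88 chips, eligible: A, B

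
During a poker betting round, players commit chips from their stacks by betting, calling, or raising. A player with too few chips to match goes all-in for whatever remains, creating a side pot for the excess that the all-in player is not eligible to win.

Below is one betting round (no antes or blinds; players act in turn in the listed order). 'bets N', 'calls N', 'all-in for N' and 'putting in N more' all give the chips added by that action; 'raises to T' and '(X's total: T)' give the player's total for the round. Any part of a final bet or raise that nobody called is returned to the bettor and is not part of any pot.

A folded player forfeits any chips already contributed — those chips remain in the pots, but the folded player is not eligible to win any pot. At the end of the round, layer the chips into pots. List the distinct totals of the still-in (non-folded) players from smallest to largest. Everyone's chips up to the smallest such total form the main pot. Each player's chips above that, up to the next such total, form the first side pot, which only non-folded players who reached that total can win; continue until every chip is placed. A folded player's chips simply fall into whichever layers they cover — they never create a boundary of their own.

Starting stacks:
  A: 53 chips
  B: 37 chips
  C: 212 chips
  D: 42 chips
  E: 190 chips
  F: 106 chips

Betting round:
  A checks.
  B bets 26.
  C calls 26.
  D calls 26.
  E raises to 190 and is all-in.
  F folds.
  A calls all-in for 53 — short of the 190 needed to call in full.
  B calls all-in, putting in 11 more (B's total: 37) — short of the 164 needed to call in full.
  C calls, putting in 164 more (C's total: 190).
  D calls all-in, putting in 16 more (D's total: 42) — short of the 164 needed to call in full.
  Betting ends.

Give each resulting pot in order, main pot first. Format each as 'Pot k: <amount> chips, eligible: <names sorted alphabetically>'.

Pot 1: 185 chips, eligible: A, B, C, D, E
Pot 2: 20 chips, eligible: A, C, D, E
Pot 3: 33 chips, eligible: A, C, E
Pot 4: 274 chips, eligible: C, E

Derivation:
Contributions: A=53, B=37, C=190, D=42, E=190
Folded: F
Pot levels (distinct totals of non-folded players): 37, 42, 53, 190
Layer 1-37: 37 each from A, B, C, D, E = 37*5 = 185 chips; eligible A, B, C, D, E
Layer 38-42: 5 each from A, C, D, E = 5*4 = 20 chips; eligible A, C, D, E
Layer 43-53: 11 each from A, C, E = 11*3 = 33 chips; eligible A, C, E
Layer 54-190: 137 each from C, E = 137*2 = 274 chips; eligible C, E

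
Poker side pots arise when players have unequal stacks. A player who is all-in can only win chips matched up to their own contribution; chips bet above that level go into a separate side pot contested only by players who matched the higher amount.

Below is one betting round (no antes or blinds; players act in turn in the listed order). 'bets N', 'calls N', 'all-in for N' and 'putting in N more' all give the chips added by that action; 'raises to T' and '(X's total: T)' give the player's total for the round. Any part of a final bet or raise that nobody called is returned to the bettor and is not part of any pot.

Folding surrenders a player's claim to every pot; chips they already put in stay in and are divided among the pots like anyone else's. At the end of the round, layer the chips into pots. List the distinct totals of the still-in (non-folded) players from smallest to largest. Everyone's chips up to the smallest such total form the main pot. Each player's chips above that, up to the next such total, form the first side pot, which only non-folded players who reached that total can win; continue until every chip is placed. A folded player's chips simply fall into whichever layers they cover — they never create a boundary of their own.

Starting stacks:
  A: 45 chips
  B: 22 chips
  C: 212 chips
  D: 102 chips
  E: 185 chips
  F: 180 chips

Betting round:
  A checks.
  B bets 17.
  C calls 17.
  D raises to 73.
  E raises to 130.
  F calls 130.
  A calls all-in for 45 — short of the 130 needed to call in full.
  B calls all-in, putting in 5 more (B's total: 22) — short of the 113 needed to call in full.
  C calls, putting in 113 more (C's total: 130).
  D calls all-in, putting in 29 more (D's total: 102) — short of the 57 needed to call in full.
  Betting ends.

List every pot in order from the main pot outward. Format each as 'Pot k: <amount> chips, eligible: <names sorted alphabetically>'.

Pot 1: 132 chips, eligible: A, B, C, D, E, F
Pot 2: 115 chips, eligible: A, C, D, E, F
Pot 3: 228 chips, eligible: C, D, E, F
Pot 4: 84 chips, eligible: C, E, F

Derivation:
Contributions: A=45, B=22, C=130, D=102, E=130, F=130
Pot levels (distinct totals of non-folded players): 22, 45, 102, 130
Layer 1-22: 22 each from A, B, C, D, E, F = 22*6 = 132 chips; eligible A, B, C, D, E, F
Layer 23-45: 23 each from A, C, D, E, F = 23*5 = 115 chips; eligible A, C, D, E, F
Layer 46-102: 57 each from C, D, E, F = 57*4 = 228 chips; eligible C, D, E, F
Layer 103-130: 28 each from C, E, F = 28*3 = 84 chips; eligible C, E, F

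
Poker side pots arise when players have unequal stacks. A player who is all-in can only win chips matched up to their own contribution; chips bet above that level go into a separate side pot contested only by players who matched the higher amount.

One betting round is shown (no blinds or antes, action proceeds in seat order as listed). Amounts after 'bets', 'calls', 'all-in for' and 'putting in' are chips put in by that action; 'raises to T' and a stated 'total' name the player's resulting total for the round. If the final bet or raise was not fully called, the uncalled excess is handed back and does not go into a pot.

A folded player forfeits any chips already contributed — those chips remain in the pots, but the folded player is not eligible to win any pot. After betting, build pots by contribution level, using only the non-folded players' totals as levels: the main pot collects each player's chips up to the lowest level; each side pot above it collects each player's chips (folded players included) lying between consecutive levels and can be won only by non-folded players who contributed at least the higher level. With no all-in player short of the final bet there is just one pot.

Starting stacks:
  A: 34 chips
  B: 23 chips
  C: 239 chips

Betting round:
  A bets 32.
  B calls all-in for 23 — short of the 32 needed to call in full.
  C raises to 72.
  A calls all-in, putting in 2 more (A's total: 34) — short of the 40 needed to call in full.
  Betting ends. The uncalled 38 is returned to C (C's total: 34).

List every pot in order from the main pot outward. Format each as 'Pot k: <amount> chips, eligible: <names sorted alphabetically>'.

Contributions (after 38 returned to C): A=34, B=23, C=34
Pot levels (distinct totals of non-folded players): 23, 34
Layer 1-23: 23 each from A, B, C = 23*3 = 69 chips; eligible A, B, C
Layer 24-34: 11 each from A, C = 11*2 = 22 chips; eligible A, C

Pot 1: 69 chips, eligible: A, B, C
Pot 2: 22 chips, eligible: A, C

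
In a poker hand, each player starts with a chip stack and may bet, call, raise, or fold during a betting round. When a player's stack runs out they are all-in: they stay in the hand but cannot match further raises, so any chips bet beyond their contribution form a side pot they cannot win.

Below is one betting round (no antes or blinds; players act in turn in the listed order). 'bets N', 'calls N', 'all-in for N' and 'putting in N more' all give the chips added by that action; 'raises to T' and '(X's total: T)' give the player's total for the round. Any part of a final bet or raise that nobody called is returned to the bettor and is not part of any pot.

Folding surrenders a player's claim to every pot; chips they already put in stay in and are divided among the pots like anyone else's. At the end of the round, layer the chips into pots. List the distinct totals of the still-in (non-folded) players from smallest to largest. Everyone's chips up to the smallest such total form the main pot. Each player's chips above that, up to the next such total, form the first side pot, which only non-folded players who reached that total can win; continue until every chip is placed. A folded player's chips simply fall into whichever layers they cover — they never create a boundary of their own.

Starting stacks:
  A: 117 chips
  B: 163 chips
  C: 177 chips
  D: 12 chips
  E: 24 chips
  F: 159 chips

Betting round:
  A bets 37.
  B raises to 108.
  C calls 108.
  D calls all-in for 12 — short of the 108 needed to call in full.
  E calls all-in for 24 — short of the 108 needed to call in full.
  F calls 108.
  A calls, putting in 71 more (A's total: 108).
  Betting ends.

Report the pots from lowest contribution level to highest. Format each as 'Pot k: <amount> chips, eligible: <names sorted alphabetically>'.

Pot 1: 72 chips, eligible: A, B, C, D, E, F
Pot 2: 60 chips, eligible: A, B, C, E, F
Pot 3: 336 chips, eligible: A, B, C, F

Derivation:
Contributions: A=108, B=108, C=108, D=12, E=24, F=108
Pot levels (distinct totals of non-folded players): 12, 24, 108
Layer 1-12: 12 each from A, B, C, D, E, F = 12*6 = 72 chips; eligible A, B, C, D, E, F
Layer 13-24: 12 each from A, B, C, E, F = 12*5 = 60 chips; eligible A, B, C, E, F
Layer 25-108: 84 each from A, B, C, F = 84*4 = 336 chips; eligible A, B, C, F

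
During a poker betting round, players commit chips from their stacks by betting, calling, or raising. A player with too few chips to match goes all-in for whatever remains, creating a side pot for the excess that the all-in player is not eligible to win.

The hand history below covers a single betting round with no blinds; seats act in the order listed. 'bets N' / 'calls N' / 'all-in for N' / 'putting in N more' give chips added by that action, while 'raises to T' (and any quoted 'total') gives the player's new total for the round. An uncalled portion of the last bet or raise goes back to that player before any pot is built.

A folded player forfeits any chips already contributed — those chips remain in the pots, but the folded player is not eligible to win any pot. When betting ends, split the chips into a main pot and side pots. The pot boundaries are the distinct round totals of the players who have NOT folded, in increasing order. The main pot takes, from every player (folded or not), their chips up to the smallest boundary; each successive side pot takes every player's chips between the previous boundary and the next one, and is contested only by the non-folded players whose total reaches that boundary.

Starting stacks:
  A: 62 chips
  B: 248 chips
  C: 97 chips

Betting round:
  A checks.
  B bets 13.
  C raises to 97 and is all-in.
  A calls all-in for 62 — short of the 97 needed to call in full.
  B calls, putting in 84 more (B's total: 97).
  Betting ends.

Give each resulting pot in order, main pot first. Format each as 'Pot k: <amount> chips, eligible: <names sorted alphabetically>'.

Pot 1: 186 chips, eligible: A, B, C
Pot 2: 70 chips, eligible: B, C

Derivation:
Contributions: A=62, B=97, C=97
Pot levels (distinct totals of non-folded players): 62, 97
Layer 1-62: 62 each from A, B, C = 62*3 = 186 chips; eligible A, B, C
Layer 63-97: 35 each from B, C = 35*2 = 70 chips; eligible B, C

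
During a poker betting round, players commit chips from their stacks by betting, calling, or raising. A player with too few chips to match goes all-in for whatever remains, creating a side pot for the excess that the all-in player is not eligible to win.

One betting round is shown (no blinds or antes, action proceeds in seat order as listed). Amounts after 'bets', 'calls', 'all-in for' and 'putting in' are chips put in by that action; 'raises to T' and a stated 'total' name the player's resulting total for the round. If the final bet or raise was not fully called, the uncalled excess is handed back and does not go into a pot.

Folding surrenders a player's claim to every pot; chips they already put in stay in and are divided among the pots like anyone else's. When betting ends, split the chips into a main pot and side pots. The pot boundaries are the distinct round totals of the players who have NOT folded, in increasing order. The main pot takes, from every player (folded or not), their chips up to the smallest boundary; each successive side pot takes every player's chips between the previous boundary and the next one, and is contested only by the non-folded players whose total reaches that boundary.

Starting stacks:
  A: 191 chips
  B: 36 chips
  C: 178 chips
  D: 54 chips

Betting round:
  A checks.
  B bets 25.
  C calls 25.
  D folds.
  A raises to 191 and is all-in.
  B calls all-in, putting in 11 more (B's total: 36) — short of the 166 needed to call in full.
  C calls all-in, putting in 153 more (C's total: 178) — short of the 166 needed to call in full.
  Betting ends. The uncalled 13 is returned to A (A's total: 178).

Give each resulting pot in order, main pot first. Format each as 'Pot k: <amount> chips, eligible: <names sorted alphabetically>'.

Pot 1: 108 chips, eligible: A, B, C
Pot 2: 284 chips, eligible: A, C

Derivation:
Contributions (after 13 returned to A): A=178, B=36, C=178
Folded: D
Pot levels (distinct totals of non-folded players): 36, 178
Layer 1-36: 36 each from A, B, C = 36*3 = 108 chips; eligible A, B, C
Layer 37-178: 142 each from A, C = 142*2 = 284 chips; eligible A, C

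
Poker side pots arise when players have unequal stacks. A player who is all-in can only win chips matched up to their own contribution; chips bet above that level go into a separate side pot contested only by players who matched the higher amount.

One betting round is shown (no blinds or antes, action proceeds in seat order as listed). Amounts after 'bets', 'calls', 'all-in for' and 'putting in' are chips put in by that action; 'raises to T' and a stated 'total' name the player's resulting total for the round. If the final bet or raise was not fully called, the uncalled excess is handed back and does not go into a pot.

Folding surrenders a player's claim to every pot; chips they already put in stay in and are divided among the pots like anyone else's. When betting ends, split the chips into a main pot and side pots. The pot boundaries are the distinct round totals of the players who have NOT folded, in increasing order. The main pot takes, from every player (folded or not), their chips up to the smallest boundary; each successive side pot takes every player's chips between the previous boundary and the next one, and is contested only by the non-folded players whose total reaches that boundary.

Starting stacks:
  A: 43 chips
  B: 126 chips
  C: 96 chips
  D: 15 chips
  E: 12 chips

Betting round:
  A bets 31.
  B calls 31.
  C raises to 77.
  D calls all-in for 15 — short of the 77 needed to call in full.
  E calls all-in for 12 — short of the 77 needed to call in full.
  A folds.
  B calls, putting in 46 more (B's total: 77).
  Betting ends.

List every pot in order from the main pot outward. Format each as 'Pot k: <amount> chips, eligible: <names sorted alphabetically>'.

Pot 1: 60 chips, eligible: B, C, D, E
Pot 2: 12 chips, eligible: B, C, D
Pot 3: 140 chips, eligible: B, C

Derivation:
Contributions: A=31, B=77, C=77, D=15, E=12
Folded: A
Pot levels (distinct totals of non-folded players): 12, 15, 77
Layer 1-12: 12 each from A, B, C, D, E = 12*5 = 60 chips; eligible B, C, D, E
Layer 13-15: 3 each from A, B, C, D = 3*4 = 12 chips; eligible B, C, D
Layer 16-77: A 16 + B 62 + C 62 = 140 chips; eligible B, C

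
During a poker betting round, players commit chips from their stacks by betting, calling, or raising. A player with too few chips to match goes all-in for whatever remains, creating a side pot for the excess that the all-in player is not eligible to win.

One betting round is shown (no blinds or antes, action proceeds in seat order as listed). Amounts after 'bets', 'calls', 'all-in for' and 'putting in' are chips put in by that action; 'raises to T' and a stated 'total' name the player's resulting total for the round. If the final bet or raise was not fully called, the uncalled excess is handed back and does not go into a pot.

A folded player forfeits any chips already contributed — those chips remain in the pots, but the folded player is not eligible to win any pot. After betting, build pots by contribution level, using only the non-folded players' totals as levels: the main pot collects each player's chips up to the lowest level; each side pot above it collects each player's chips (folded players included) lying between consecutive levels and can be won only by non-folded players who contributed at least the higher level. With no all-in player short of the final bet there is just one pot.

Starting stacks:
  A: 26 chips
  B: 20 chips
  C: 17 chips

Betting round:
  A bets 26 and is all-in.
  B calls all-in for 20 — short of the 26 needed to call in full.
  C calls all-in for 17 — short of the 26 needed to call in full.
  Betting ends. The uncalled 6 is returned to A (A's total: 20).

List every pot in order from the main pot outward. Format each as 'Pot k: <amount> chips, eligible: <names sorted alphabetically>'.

Contributions (after 6 returned to A): A=20, B=20, C=17
Pot levels (distinct totals of non-folded players): 17, 20
Layer 1-17: 17 each from A, B, C = 17*3 = 51 chips; eligible A, B, C
Layer 18-20: 3 each from A, B = 3*2 = 6 chips; eligible A, B

Pot 1: 51 chips, eligible: A, B, C
Pot 2: 6 chips, eligible: A, B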